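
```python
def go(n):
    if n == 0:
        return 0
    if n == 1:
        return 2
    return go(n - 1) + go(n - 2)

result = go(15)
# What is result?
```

Build up from base cases: go(0)=0, go(1)=2, go(2)=2, go(3)=4, go(4)=6, go(5)=10, go(6)=16, ..., go(15)=1220

Answer: 1220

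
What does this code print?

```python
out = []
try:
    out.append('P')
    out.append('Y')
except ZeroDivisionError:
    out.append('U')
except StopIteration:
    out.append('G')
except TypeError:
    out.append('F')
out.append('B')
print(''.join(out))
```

Execution trace: 'P' (try body) → 'Y' (try body, no exception) → 'B' (after the try/except). Output: PYB

Answer: PYB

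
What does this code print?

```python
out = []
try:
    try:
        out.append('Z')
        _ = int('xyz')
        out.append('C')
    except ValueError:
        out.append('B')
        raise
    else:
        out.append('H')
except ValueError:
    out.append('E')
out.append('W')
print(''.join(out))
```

Execution trace: 'Z' (inner try body) → 'B' (inner except ValueError) → 'E' (outer except ValueError) → 'W' (after the try/except). Output: ZBEW

Answer: ZBEW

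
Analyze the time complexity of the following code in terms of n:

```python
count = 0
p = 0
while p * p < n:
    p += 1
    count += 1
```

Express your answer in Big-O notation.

Each loop level contributes: √n. Multiplying the contributions gives O(√n).

Answer: O(√n)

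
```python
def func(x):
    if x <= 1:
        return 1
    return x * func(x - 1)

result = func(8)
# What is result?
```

func(8) = 8 * 7 * 6 * 5 * 4 * 3 * 2 * 1 = 40320

Answer: 40320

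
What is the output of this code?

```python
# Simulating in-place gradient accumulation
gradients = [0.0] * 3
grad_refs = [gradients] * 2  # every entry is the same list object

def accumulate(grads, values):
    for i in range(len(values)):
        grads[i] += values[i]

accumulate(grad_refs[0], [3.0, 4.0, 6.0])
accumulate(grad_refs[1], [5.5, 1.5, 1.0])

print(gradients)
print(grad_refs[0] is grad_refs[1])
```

Key concept: gradient accumulation aliasing.
Step by step:
`gradients = [0.0] * 3` → gradients = [0.0, 0.0, 0.0]
`grad_refs = [gradients] * 2` → grad_refs = [[0.0, 0.0, 0.0], [0.0, 0.0, 0.0]]
`accumulate(grad_refs[0], [3.0, 4.0, 6.0])` → gradients = [3.0, 4.0, 6.0]; grad_refs = [[3.0, 4.0, 6.0], [3.0, 4.0, 6.0]]
`accumulate(grad_refs[1], [5.5, 1.5, 1.0])` → gradients = [8.5, 5.5, 7.0]; grad_refs = [[8.5, 5.5, 7.0], [8.5, 5.5, 7.0]]
`print(gradients)` → prints [8.5, 5.5, 7.0]
`print(grad_refs[0] is grad_refs[1])` → prints True

Answer:
[8.5, 5.5, 7.0]
True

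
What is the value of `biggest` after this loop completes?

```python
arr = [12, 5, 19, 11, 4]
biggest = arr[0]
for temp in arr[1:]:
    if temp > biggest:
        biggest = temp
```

Maximum of [12, 5, 19, 11, 4]
`biggest` takes the values: 12 → 19

Answer: 19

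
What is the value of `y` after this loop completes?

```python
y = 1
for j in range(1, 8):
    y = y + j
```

Start at 1, add 1 through 7
`y` takes the values: 1 → 2 → 4 → 7 → 11 → 16 → 22 → 29

Answer: 29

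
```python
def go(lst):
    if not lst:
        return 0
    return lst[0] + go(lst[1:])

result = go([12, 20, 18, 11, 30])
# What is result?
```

12 + 20 + 18 + 11 + 30 + 0 = 91

Answer: 91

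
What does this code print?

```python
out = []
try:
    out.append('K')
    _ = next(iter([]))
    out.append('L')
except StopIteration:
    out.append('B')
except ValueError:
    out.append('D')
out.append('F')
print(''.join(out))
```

Execution trace: 'K' (try body) → 'B' (except StopIteration) → 'F' (after the try/except). Output: KBF

Answer: KBF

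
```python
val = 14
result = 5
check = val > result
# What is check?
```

Trace:
`val = 14` → val = 14
`result = 5` → result = 5
`check = val > result` → check = True
So check = True

Answer: True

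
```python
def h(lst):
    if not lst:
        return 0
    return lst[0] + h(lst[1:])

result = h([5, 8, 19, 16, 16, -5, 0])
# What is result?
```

5 + 8 + 19 + 16 + 16 + (-5) + 0 + 0 = 59

Answer: 59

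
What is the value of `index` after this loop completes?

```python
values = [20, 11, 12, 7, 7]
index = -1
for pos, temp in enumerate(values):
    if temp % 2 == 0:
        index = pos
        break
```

First even number index in [20, 11, 12, 7, 7]
`index` takes the values: -1 → 0

Answer: 0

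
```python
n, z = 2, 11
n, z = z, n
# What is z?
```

Trace:
`n, z = 2, 11` → n = 2; z = 11
`n, z = z, n` → n = 11; z = 2
So z = 2

Answer: 2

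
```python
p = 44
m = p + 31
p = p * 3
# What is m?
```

Trace:
`p = 44` → p = 44
`m = p + 31` → m = 75
`p = p * 3` → p = 132
So m = 75

Answer: 75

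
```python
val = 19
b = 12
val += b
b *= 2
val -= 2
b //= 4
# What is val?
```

Trace:
`val = 19` → val = 19
`b = 12` → b = 12
`val += b` → val = 31
`b *= 2` → b = 24
`val -= 2` → val = 29
`b //= 4` → b = 6
So val = 29

Answer: 29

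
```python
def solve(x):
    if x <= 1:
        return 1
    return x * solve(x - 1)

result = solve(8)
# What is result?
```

solve(8) = 8 * 7 * 6 * 5 * 4 * 3 * 2 * 1 = 40320

Answer: 40320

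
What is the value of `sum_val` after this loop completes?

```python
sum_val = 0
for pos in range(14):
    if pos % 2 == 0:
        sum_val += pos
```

Sum of even numbers 0 to 13
`sum_val` takes the values: 0 → 2 → 6 → 12 → 20 → 30 → 42

Answer: 42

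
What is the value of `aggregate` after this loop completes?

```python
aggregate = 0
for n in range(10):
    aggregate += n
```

Sum of 0 to 9 = 45
`aggregate` takes the values: 0 → 1 → 3 → 6 → 10 → 15 → 21 → 28 → 36 → 45

Answer: 45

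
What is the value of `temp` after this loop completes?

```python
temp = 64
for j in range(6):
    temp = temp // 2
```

Halve 6 times: 64 // 2^6 = 1
`temp` takes the values: 64 → 32 → 16 → 8 → 4 → 2 → 1

Answer: 1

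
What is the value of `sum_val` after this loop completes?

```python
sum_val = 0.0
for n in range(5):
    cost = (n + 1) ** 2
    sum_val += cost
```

Sum of squared losses 1² + 2² + ... + 5²
`sum_val` takes the values: 0.0 → 1.0 → 5.0 → 14.0 → 30.0 → 55.0

Answer: 55.0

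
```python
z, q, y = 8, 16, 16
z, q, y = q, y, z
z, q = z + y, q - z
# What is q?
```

Trace:
`z, q, y = 8, 16, 16` → z = 8; q = 16; y = 16
`z, q, y = q, y, z` → z = 16; q = 16; y = 8
`z, q = z + y, q - z` → z = 24; q = 0
So q = 0

Answer: 0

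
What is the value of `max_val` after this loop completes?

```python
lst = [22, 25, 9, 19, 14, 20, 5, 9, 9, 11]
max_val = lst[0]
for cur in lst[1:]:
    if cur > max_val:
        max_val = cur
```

Maximum of [22, 25, 9, 19, 14, 20, 5, 9, 9, 11]
`max_val` takes the values: 22 → 25

Answer: 25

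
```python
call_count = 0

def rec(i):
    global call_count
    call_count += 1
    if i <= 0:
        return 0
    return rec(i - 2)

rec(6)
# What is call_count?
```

Linear recursion stepping by 2: 4 calls from i=6 down to ≤0.

Answer: 4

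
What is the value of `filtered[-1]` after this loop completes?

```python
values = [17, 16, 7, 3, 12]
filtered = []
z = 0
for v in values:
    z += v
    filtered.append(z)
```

Cumulative sum ends at 55
`filtered` takes the values: [] → [17] → [17, 33] → [17, 33, 40] → [17, 33, 40, 43] → [17, 33, 40, 43, 55]
So `filtered[-1]` = 55

Answer: 55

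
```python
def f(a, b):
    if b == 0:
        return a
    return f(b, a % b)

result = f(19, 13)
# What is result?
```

f(19, 13) -> f(13, 6) -> f(6, 1) -> f(1, 0) -> 1

Answer: 1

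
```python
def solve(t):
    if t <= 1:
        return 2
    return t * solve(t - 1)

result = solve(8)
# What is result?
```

solve(8) = 8 * 7 * 6 * 5 * 4 * 3 * 2 * 2 = 80640

Answer: 80640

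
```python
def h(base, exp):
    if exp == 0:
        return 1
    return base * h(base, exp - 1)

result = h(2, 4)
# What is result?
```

h(2, 4) = 2 * 2 * 2 * 2 = 16

Answer: 16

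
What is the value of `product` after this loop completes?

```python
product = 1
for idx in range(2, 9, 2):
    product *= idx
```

Product of even numbers 2 to 8
`product` takes the values: 1 → 2 → 8 → 48 → 384

Answer: 384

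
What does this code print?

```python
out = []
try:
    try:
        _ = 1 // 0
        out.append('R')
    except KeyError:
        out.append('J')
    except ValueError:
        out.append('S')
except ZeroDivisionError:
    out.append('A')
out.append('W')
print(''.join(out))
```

Execution trace: 'A' (outer except ZeroDivisionError) → 'W' (after the try/except). Output: AW

Answer: AW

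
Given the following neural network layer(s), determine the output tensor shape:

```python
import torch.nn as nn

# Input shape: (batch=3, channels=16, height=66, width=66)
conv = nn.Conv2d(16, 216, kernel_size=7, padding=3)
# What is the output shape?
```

Input: (3, 16, 66, 66) -> Output: (3, 216, 66, 66)

Answer: (3, 216, 66, 66)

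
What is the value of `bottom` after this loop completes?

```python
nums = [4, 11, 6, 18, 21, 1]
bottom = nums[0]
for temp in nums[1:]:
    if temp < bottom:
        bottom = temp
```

Minimum of [4, 11, 6, 18, 21, 1]
`bottom` takes the values: 4 → 1

Answer: 1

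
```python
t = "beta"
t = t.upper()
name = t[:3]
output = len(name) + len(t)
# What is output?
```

Trace:
`t = "beta"` → t = 'beta'
`t = t.upper()` → t = 'BETA'
`name = t[:3]` → name = 'BET'
`output = len(name) + len(t)` → output = 7
So output = 7

Answer: 7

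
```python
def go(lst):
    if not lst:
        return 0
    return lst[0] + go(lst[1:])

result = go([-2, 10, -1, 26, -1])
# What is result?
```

(-2) + 10 + (-1) + 26 + (-1) + 0 = 32

Answer: 32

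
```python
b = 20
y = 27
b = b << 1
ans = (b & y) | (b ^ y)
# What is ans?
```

Trace:
`b = 20` → b = 20
`y = 27` → y = 27
`b = b << 1` → b = 40
`ans = (b & y) | (b ^ y)` → ans = 59
So ans = 59

Answer: 59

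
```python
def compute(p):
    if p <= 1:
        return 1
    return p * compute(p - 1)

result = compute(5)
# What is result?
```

compute(5) = 5 * 4 * 3 * 2 * 1 = 120

Answer: 120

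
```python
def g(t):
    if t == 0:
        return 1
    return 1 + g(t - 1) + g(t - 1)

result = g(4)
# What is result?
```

g(t) = 1 + 2·g(t-1), g(0)=1. Closed form: (1+1)·2^4 - 1 = 31.

Answer: 31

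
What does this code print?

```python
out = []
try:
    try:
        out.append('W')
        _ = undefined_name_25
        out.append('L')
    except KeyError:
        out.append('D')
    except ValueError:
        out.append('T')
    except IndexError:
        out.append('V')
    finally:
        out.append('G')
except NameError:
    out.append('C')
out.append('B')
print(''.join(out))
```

Execution trace: 'W' (try body) → 'G' (finally) → 'C' (outer except NameError) → 'B' (after the try/except). Output: WGCB

Answer: WGCB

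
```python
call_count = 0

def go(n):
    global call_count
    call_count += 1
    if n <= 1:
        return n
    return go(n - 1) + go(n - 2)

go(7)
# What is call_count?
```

Calls(n) = 1 + Calls(n-1) + Calls(n-2); Calls(0)=Calls(1)=1. For n=7 this gives 41.

Answer: 41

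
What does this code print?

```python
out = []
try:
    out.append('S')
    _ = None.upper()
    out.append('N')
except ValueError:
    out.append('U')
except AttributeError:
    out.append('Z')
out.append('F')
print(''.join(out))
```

Execution trace: 'S' (try body) → 'Z' (except AttributeError) → 'F' (after the try/except). Output: SZF

Answer: SZF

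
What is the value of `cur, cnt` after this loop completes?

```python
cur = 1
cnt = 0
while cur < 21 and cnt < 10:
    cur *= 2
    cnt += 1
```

Double until >= 21 or 10 iterations
`cur, cnt` takes the values: (1, 0) → (2, 0) → (2, 1) → (4, 1) → (4, 2) → (8, 2) → (8, 3) → (16, 3) → (16, 4) → (32, 4) → (32, 5)

Answer: 32, 5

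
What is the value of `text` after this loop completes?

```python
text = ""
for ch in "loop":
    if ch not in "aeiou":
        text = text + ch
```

Remove vowels from 'loop'
`text` takes the values: "" → "l" → "lp"

Answer: "lp"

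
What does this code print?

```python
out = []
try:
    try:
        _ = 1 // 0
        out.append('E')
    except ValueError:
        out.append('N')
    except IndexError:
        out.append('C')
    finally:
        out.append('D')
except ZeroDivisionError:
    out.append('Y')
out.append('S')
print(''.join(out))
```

Execution trace: 'D' (finally) → 'Y' (outer except ZeroDivisionError) → 'S' (after the try/except). Output: DYS

Answer: DYS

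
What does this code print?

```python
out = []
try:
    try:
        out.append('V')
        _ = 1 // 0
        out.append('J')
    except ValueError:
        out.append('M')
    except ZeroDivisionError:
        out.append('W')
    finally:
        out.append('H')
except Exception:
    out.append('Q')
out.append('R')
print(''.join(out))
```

Execution trace: 'V' (inner try body) → 'W' (inner except ZeroDivisionError) → 'H' (inner finally) → 'R' (after the try/except). Output: VWHR

Answer: VWHR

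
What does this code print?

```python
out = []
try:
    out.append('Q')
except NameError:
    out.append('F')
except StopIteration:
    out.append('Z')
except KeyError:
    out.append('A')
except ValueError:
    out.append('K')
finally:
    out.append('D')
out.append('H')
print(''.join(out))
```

Execution trace: 'Q' (try body, no exception) → 'D' (finally) → 'H' (after the try/except). Output: QDH

Answer: QDH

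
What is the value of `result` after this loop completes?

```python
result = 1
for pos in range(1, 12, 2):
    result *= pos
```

Product of 1, 3, 5, ... up to 11
`result` takes the values: 1 → 3 → 15 → 105 → 945 → 10395

Answer: 10395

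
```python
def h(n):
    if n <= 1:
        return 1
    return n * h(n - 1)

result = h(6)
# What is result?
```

h(6) = 6 * 5 * 4 * 3 * 2 * 1 = 720

Answer: 720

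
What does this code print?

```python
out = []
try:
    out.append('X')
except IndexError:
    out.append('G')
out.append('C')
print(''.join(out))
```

Execution trace: 'X' (try body, no exception) → 'C' (after the try/except). Output: XC

Answer: XC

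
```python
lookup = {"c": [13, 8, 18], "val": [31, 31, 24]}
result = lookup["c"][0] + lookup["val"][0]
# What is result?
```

Trace:
`lookup = {"c": [13, 8, 18], "val": [31, 31, 24]}` → lookup = {'c': [13, 8, 18], 'val': [31, 31, 24]}
`result = lookup["c"][0] + lookup["val"][0]` → result = 44
So result = 44

Answer: 44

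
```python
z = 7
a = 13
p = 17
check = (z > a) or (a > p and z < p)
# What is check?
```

Trace:
`z = 7` → z = 7
`a = 13` → a = 13
`p = 17` → p = 17
`check = (z > a) or (a > p and z < p)` → check = False
So check = False

Answer: False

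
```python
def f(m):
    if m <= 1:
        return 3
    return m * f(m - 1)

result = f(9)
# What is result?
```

f(9) = 9 * 8 * 7 * 6 * 5 * 4 * 3 * 2 * 3 = 1088640

Answer: 1088640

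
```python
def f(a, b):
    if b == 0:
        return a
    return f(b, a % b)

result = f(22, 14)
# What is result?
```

f(22, 14) -> f(14, 8) -> f(8, 6) -> f(6, 2) -> f(2, 0) -> 2

Answer: 2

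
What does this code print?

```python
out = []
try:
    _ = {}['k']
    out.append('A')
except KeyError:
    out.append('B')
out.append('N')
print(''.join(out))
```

Execution trace: 'B' (except KeyError) → 'N' (after the try/except). Output: BN

Answer: BN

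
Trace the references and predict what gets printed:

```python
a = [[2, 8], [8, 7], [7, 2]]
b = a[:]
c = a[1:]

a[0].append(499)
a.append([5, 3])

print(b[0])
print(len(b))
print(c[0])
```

Key concept: slice with nested mutation.
Step by step:
`a = [[2, 8], [8, 7], [7, 2]]` → a = [[2, 8], [8, 7], [7, 2]]
`b = a[:]` → b = [[2, 8], [8, 7], [7, 2]]
`c = a[1:]` → c = [[8, 7], [7, 2]]
`a[0].append(499)` → a = [[2, 8, 499], [8, 7], [7, 2]]; b = [[2, 8, 499], [8, 7], [7, 2]]
`a.append([5, 3])` → a = [[2, 8, 499], [8, 7], [7, 2], [5, 3]]
`print(b[0])` → prints [2, 8, 499]
`print(len(b))` → prints 3
`print(c[0])` → prints [8, 7]

Answer:
[2, 8, 499]
3
[8, 7]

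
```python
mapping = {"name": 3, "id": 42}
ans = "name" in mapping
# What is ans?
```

Trace:
`mapping = {"name": 3, "id": 42}` → mapping = {'name': 3, 'id': 42}
`ans = "name" in mapping` → ans = True
So ans = True

Answer: True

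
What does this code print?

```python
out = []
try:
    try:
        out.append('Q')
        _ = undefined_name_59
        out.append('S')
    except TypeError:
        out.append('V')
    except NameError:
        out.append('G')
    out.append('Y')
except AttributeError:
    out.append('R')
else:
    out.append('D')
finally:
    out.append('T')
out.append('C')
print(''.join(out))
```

Execution trace: 'Q' (inner try body) → 'G' (inner except NameError) → 'Y' (try body, no exception) → 'D' (else) → 'T' (finally) → 'C' (after the try/except). Output: QGYDTC

Answer: QGYDTC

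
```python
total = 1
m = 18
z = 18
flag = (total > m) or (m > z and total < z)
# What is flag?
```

Trace:
`total = 1` → total = 1
`m = 18` → m = 18
`z = 18` → z = 18
`flag = (total > m) or (m > z and total < z)` → flag = False
So flag = False

Answer: False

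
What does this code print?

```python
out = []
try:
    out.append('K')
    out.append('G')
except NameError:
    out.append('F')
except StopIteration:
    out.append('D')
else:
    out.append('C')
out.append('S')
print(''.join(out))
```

Execution trace: 'K' (try body) → 'G' (try body, no exception) → 'C' (else) → 'S' (after the try/except). Output: KGCS

Answer: KGCS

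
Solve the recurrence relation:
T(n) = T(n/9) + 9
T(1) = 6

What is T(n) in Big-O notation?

Each step divides n by 9 and adds 9. After log_9(n) steps we reach T(1)=6. So T(n) = 9·log_9(n) + 6 = O(log n).

Answer: O(log n)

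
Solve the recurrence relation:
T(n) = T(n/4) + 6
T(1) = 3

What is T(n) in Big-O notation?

Each step divides n by 4 and adds 6. After log_4(n) steps we reach T(1)=3. So T(n) = 6·log_4(n) + 3 = O(log n).

Answer: O(log n)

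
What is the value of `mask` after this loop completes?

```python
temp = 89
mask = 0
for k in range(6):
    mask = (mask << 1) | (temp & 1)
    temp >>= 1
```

Reverse lowest 6 bits of 89
`mask` takes the values: 0 → 1 → 2 → 4 → 9 → 19 → 38

Answer: 38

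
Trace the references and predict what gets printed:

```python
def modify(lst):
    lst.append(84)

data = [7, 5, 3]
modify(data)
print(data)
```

Key concept: function modifies passed list.
Step by step:
`data = [7, 5, 3]` → data = [7, 5, 3]
`modify(data)` → data = [7, 5, 3, 84]
`print(data)` → prints [7, 5, 3, 84]

Answer: [7, 5, 3, 84]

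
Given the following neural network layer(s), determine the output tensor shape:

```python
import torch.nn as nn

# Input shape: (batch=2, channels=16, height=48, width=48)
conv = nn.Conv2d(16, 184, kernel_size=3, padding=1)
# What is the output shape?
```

Input: (2, 16, 48, 48) -> Output: (2, 184, 48, 48)

Answer: (2, 184, 48, 48)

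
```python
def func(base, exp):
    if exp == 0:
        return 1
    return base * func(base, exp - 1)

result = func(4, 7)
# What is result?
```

func(4, 7) = 4 * 4 * 4 * 4 * 4 * 4 * 4 = 16384

Answer: 16384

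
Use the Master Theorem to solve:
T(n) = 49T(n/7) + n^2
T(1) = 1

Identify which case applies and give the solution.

a=49, b=7, f(n)=n^2. log_7(49) = 2. Since c=2 = 2, Case 2 applies: T(n) = Θ(n^log_b(a) · log n) = O(n^2 log n).

Answer: O(n^2 log n) - Case 2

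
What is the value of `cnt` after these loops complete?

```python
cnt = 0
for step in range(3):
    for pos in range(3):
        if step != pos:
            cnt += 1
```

3² - 3 (exclude diagonal)
`cnt` takes the values: 0 → 1 → 2 → 3 → 4 → 5 → 6

Answer: 6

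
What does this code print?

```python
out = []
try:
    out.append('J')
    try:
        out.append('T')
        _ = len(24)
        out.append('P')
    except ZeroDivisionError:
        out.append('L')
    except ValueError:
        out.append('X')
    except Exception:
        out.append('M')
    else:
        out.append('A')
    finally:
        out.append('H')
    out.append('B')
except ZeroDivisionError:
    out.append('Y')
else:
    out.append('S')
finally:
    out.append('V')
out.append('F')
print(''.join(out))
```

Execution trace: 'J' (try body) → 'T' (inner try body) → 'M' (inner except Exception) → 'H' (inner finally) → 'B' (try body, no exception) → 'S' (else) → 'V' (finally) → 'F' (after the try/except). Output: JTMHBSVF

Answer: JTMHBSVF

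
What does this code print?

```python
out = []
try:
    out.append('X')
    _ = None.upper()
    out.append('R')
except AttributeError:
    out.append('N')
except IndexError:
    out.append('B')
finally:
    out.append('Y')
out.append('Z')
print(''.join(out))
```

Execution trace: 'X' (try body) → 'N' (except AttributeError) → 'Y' (finally) → 'Z' (after the try/except). Output: XNYZ

Answer: XNYZ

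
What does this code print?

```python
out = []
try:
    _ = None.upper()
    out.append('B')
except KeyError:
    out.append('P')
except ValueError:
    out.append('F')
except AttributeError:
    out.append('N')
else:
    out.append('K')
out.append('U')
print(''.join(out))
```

Execution trace: 'N' (except AttributeError) → 'U' (after the try/except). Output: NU

Answer: NU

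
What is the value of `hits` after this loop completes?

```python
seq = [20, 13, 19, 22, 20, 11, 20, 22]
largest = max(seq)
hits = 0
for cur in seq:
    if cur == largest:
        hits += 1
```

Count of max value 22 in [20, 13, 19, 22, 20, 11, 20, 22]
`hits` takes the values: 0 → 1 → 2

Answer: 2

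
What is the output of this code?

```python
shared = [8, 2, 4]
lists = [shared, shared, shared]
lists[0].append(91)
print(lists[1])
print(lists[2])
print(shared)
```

Key concept: list of same reference.
Step by step:
`shared = [8, 2, 4]` → shared = [8, 2, 4]
`lists = [shared, shared, shared]` → lists = [[8, 2, 4], [8, 2, 4], [8, 2, 4]]
`lists[0].append(91)` → shared = [8, 2, 4, 91]; lists = [[8, 2, 4, 91], [8, 2, 4, 91], [8, 2, 4, 91]]
`print(lists[1])` → prints [8, 2, 4, 91]
`print(lists[2])` → prints [8, 2, 4, 91]
`print(shared)` → prints [8, 2, 4, 91]

Answer:
[8, 2, 4, 91]
[8, 2, 4, 91]
[8, 2, 4, 91]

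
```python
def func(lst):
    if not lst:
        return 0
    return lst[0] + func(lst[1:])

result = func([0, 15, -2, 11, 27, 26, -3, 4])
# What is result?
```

0 + 15 + (-2) + 11 + 27 + 26 + (-3) + 4 + 0 = 78

Answer: 78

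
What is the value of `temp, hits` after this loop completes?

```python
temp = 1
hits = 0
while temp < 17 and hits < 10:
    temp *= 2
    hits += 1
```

Double until >= 17 or 10 iterations
`temp, hits` takes the values: (1, 0) → (2, 0) → (2, 1) → (4, 1) → (4, 2) → (8, 2) → (8, 3) → (16, 3) → (16, 4) → (32, 4) → (32, 5)

Answer: 32, 5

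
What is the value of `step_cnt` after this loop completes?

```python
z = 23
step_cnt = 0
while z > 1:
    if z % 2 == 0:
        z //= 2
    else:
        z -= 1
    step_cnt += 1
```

Steps to reduce 23 to 1
`step_cnt` takes the values: 0 → 1 → 2 → 3 → 4 → 5 → 6 → 7

Answer: 7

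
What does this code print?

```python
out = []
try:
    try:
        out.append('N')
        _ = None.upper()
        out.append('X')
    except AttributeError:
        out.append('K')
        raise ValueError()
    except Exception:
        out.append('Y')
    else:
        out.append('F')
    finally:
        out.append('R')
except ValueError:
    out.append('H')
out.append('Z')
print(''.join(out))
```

Execution trace: 'N' (inner try body) → 'K' (inner except AttributeError) → 'R' (inner finally) → 'H' (outer except ValueError) → 'Z' (after the try/except). Output: NKRHZ

Answer: NKRHZ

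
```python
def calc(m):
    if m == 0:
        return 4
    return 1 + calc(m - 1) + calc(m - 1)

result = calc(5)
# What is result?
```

calc(m) = 1 + 2·calc(m-1), calc(0)=4. Closed form: (4+1)·2^5 - 1 = 159.

Answer: 159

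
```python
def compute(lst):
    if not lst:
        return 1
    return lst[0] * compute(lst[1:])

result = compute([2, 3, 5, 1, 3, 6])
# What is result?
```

Product over [2, 3, 5, 1, 3, 6] = 2 * 3 * 5 * 1 * 3 * 6 = 540

Answer: 540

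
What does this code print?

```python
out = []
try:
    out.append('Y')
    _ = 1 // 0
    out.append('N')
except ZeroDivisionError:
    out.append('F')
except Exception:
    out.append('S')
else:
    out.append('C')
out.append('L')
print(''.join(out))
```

Execution trace: 'Y' (try body) → 'F' (except ZeroDivisionError) → 'L' (after the try/except). Output: YFL

Answer: YFL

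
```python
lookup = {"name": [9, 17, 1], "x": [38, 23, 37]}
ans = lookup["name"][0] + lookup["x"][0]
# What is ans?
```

Trace:
`lookup = {"name": [9, 17, 1], "x": [38, 23, 37]}` → lookup = {'name': [9, 17, 1], 'x': [38, 23, 37]}
`ans = lookup["name"][0] + lookup["x"][0]` → ans = 47
So ans = 47

Answer: 47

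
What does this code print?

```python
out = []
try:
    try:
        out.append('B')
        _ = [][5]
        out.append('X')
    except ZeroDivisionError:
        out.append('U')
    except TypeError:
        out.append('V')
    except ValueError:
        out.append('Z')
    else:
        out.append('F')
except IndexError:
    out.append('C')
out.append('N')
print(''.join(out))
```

Execution trace: 'B' (try body) → 'C' (outer except IndexError) → 'N' (after the try/except). Output: BCN

Answer: BCN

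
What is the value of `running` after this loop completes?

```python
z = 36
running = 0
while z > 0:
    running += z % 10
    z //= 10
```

Sum digits of 36
`running` takes the values: 0 → 6 → 9

Answer: 9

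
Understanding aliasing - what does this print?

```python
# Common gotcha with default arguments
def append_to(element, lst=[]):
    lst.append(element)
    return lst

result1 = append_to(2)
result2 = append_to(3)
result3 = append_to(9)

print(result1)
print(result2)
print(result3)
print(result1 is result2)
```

Key concept: mutable default argument gotcha.
Step by step:
`result1 = append_to(2)` → result1 = [2]
`result2 = append_to(3)` → result1 = [2, 3] (same object as result2); result2 = [2, 3] (same object as result1)
`result3 = append_to(9)` → result1 = [2, 3, 9] (same object as result2, result3); result2 = [2, 3, 9] (same object as result1, result3); result3 = [2, 3, 9] (same object as result1, result2)
`print(result1)` → prints [2, 3, 9]
`print(result2)` → prints [2, 3, 9]
`print(result3)` → prints [2, 3, 9]
`print(result1 is result2)` → prints True

Answer:
[2, 3, 9]
[2, 3, 9]
[2, 3, 9]
True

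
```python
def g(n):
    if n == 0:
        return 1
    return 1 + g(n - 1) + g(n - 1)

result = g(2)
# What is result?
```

g(n) = 1 + 2·g(n-1), g(0)=1. Closed form: (1+1)·2^2 - 1 = 7.

Answer: 7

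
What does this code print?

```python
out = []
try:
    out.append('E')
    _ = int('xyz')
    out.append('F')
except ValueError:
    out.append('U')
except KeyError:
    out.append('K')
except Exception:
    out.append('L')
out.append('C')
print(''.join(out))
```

Execution trace: 'E' (try body) → 'U' (except ValueError) → 'C' (after the try/except). Output: EUC

Answer: EUC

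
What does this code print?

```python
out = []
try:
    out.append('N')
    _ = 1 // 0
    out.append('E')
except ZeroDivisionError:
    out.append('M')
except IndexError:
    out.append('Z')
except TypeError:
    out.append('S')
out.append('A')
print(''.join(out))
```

Execution trace: 'N' (try body) → 'M' (except ZeroDivisionError) → 'A' (after the try/except). Output: NMA

Answer: NMA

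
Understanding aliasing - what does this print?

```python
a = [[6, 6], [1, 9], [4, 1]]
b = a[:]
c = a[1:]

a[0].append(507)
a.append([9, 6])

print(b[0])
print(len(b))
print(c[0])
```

Key concept: slice with nested mutation.
Step by step:
`a = [[6, 6], [1, 9], [4, 1]]` → a = [[6, 6], [1, 9], [4, 1]]
`b = a[:]` → b = [[6, 6], [1, 9], [4, 1]]
`c = a[1:]` → c = [[1, 9], [4, 1]]
`a[0].append(507)` → a = [[6, 6, 507], [1, 9], [4, 1]]; b = [[6, 6, 507], [1, 9], [4, 1]]
`a.append([9, 6])` → a = [[6, 6, 507], [1, 9], [4, 1], [9, 6]]
`print(b[0])` → prints [6, 6, 507]
`print(len(b))` → prints 3
`print(c[0])` → prints [1, 9]

Answer:
[6, 6, 507]
3
[1, 9]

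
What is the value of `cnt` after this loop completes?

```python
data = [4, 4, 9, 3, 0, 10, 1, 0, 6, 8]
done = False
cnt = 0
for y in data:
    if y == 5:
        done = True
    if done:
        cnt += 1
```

Count elements after first 5 in [4, 4, 9, 3, 0, 10, 1, 0, 6, 8]
`cnt` takes the values: 0

Answer: 0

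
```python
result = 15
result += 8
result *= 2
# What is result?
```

Trace:
`result = 15` → result = 15
`result += 8` → result = 23
`result *= 2` → result = 46
So result = 46

Answer: 46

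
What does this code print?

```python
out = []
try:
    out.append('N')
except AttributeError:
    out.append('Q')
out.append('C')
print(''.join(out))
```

Execution trace: 'N' (try body, no exception) → 'C' (after the try/except). Output: NC

Answer: NC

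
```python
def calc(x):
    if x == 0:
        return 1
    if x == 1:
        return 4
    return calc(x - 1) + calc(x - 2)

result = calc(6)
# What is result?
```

Build up from base cases: calc(0)=1, calc(1)=4, calc(2)=5, calc(3)=9, calc(4)=14, calc(5)=23, calc(6)=37

Answer: 37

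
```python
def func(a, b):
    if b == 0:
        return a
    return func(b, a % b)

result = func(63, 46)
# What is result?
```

func(63, 46) -> func(46, 17) -> func(17, 12) -> func(12, 5) -> func(5, 2) -> func(2, 1) -> func(1, 0) -> 1

Answer: 1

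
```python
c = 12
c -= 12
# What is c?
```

Trace:
`c = 12` → c = 12
`c -= 12` → c = 0
So c = 0

Answer: 0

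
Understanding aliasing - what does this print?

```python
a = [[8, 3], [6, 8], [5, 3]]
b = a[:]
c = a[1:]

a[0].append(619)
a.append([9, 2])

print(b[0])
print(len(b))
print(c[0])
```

Key concept: slice with nested mutation.
Step by step:
`a = [[8, 3], [6, 8], [5, 3]]` → a = [[8, 3], [6, 8], [5, 3]]
`b = a[:]` → b = [[8, 3], [6, 8], [5, 3]]
`c = a[1:]` → c = [[6, 8], [5, 3]]
`a[0].append(619)` → a = [[8, 3, 619], [6, 8], [5, 3]]; b = [[8, 3, 619], [6, 8], [5, 3]]
`a.append([9, 2])` → a = [[8, 3, 619], [6, 8], [5, 3], [9, 2]]
`print(b[0])` → prints [8, 3, 619]
`print(len(b))` → prints 3
`print(c[0])` → prints [6, 8]

Answer:
[8, 3, 619]
3
[6, 8]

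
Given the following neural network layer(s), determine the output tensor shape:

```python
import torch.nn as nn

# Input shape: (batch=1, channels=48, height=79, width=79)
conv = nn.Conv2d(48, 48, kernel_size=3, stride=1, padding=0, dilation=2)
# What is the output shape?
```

Input: (1, 48, 79, 79) -> Output: (1, 48, 75, 75)

Answer: (1, 48, 75, 75)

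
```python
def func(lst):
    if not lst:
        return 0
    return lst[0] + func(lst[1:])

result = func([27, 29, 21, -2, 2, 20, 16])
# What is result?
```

27 + 29 + 21 + (-2) + 2 + 20 + 16 + 0 = 113

Answer: 113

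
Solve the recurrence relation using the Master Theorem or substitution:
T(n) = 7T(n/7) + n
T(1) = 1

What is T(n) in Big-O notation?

By Master Theorem: a=7, b=7, f(n)=n. Since log_7(7) = 1 and f(n) = Θ(n^1), Case 2 applies. T(n) = O(n log n).

Answer: O(n log n)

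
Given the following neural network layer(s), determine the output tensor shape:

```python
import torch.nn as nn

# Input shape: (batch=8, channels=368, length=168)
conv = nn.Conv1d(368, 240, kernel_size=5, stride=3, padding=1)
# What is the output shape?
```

Input: (8, 368, 168) -> Output: (8, 240, 56)

Answer: (8, 240, 56)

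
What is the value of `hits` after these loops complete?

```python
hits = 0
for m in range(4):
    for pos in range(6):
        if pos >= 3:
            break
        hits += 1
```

Inner breaks at 3, outer runs 4 times
`hits` takes the values: 0 → 1 → 2 → 3 → 4 → 5 → 6 → 7 → 8 → 9 → 10 → 11 → 12

Answer: 12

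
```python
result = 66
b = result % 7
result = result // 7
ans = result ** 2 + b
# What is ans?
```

Trace:
`result = 66` → result = 66
`b = result % 7` → b = 3
`result = result // 7` → result = 9
`ans = result ** 2 + b` → ans = 84
So ans = 84

Answer: 84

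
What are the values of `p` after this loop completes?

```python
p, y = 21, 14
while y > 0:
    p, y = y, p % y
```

GCD of 21 and 14
`p` takes the values: 21 → 14 → 7

Answer: 7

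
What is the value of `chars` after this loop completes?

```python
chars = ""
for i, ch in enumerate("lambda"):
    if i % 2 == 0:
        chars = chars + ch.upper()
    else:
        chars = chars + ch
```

Uppercase even positions in 'lambda'
`chars` takes the values: "" → "L" → "La" → "LaM" → "LaMb" → "LaMbD" → "LaMbDa"

Answer: "LaMbDa"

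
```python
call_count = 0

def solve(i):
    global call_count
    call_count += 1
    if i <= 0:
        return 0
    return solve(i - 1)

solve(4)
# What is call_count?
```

Linear recursion stepping by 1: 5 calls from i=4 down to ≤0.

Answer: 5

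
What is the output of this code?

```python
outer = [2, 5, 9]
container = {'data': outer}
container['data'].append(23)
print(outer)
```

Key concept: dict holds reference to list.
Step by step:
`outer = [2, 5, 9]` → outer = [2, 5, 9]
`container = {'data': outer}` → container = {'data': [2, 5, 9]}
`container['data'].append(23)` → outer = [2, 5, 9, 23]; container = {'data': [2, 5, 9, 23]}
`print(outer)` → prints [2, 5, 9, 23]

Answer: [2, 5, 9, 23]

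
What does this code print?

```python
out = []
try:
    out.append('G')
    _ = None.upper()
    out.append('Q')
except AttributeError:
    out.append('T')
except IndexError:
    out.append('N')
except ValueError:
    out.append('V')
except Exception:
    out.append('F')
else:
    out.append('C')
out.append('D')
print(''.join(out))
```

Execution trace: 'G' (try body) → 'T' (except AttributeError) → 'D' (after the try/except). Output: GTD

Answer: GTD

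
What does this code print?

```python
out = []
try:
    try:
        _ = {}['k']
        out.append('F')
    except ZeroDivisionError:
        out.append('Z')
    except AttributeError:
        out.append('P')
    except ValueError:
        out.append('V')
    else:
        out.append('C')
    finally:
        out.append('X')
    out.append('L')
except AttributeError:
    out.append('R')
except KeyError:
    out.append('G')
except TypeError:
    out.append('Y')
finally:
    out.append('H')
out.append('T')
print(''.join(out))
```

Execution trace: 'X' (inner finally) → 'G' (except KeyError) → 'H' (finally) → 'T' (after the try/except). Output: XGHT

Answer: XGHT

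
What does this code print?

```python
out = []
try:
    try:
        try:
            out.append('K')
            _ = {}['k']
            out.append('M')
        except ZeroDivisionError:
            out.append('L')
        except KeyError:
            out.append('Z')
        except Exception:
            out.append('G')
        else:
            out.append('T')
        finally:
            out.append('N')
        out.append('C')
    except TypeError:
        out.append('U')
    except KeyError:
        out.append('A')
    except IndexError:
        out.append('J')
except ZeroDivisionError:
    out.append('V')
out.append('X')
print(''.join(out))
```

Execution trace: 'K' (inner try body) → 'Z' (inner except KeyError) → 'N' (inner finally) → 'C' (try body, no exception) → 'X' (after the try/except). Output: KZNCX

Answer: KZNCX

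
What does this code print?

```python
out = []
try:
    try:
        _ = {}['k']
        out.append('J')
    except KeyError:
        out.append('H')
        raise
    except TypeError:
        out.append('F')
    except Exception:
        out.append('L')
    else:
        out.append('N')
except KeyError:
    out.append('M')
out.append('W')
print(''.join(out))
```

Execution trace: 'H' (inner except KeyError) → 'M' (outer except KeyError) → 'W' (after the try/except). Output: HMW

Answer: HMW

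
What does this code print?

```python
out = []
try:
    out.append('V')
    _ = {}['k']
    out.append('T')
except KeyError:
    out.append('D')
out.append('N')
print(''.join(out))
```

Execution trace: 'V' (try body) → 'D' (except KeyError) → 'N' (after the try/except). Output: VDN

Answer: VDN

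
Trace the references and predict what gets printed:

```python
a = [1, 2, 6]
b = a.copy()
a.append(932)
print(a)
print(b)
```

Key concept: list.copy() creates independent copy.
Step by step:
`a = [1, 2, 6]` → a = [1, 2, 6]
`b = a.copy()` → b = [1, 2, 6]
`a.append(932)` → a = [1, 2, 6, 932]
`print(a)` → prints [1, 2, 6, 932]
`print(b)` → prints [1, 2, 6]

Answer:
[1, 2, 6, 932]
[1, 2, 6]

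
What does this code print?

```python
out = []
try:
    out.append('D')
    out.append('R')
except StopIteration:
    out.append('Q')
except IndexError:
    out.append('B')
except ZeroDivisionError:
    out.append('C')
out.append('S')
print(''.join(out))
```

Execution trace: 'D' (try body) → 'R' (try body, no exception) → 'S' (after the try/except). Output: DRS

Answer: DRS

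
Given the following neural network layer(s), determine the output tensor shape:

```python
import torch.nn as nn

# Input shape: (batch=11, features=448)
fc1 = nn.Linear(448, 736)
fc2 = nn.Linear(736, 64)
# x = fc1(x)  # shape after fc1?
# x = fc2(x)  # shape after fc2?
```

Input: (11, 448) -> after fc1: (11, 736) -> Output: (11, 64)

Answer: (11, 64)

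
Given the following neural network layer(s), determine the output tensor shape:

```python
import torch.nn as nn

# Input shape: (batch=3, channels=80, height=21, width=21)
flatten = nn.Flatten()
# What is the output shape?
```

Input: (3, 80, 21, 21) -> Output: (3, 35280)

Answer: (3, 35280)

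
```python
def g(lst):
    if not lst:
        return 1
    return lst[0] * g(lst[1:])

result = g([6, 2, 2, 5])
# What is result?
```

Product over [6, 2, 2, 5] = 6 * 2 * 2 * 5 = 120

Answer: 120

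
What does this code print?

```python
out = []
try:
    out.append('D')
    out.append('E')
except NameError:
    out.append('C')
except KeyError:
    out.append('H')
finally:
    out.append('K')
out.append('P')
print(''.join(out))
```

Execution trace: 'D' (try body) → 'E' (try body, no exception) → 'K' (finally) → 'P' (after the try/except). Output: DEKP

Answer: DEKP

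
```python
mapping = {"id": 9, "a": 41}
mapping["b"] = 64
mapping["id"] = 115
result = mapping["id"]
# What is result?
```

Trace:
`mapping = {"id": 9, "a": 41}` → mapping = {'id': 9, 'a': 41}
`mapping["b"] = 64` → mapping = {'id': 9, 'a': 41, 'b': 64}
`mapping["id"] = 115` → mapping = {'id': 115, 'a': 41, 'b': 64}
`result = mapping["id"]` → result = 115
So result = 115

Answer: 115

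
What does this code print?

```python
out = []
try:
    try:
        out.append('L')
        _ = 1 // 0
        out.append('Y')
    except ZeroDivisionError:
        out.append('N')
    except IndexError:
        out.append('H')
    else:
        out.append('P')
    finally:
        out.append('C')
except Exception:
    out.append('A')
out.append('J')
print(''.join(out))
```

Execution trace: 'L' (inner try body) → 'N' (inner except ZeroDivisionError) → 'C' (inner finally) → 'J' (after the try/except). Output: LNCJ

Answer: LNCJ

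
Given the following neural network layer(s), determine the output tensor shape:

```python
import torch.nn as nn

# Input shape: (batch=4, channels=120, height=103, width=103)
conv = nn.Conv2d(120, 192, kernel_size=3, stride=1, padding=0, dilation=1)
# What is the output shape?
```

Input: (4, 120, 103, 103) -> Output: (4, 192, 101, 101)

Answer: (4, 192, 101, 101)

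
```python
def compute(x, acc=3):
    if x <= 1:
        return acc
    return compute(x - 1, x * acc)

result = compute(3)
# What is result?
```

Accumulator trace (n, acc): (3, 3) -> (2, 9) -> (1, 18) -> return 18

Answer: 18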